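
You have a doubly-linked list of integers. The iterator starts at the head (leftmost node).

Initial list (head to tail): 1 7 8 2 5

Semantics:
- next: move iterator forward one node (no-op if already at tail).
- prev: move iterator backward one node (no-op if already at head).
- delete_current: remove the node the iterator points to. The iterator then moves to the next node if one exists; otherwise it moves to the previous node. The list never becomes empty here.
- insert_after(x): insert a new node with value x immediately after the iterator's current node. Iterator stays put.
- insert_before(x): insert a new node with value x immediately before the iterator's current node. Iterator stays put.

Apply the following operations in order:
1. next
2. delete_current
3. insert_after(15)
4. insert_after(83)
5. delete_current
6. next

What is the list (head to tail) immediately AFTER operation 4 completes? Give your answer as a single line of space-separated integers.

After 1 (next): list=[1, 7, 8, 2, 5] cursor@7
After 2 (delete_current): list=[1, 8, 2, 5] cursor@8
After 3 (insert_after(15)): list=[1, 8, 15, 2, 5] cursor@8
After 4 (insert_after(83)): list=[1, 8, 83, 15, 2, 5] cursor@8

Answer: 1 8 83 15 2 5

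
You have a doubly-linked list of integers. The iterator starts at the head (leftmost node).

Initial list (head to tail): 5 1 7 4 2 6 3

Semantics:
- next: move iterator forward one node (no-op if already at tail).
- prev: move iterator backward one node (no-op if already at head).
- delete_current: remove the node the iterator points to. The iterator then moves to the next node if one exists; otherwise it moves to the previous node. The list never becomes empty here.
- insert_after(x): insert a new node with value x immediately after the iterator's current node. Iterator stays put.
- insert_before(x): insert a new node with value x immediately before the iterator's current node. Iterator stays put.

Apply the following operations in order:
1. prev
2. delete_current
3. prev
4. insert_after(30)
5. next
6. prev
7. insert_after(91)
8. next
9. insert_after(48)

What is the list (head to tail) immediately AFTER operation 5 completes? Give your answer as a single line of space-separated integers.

Answer: 1 30 7 4 2 6 3

Derivation:
After 1 (prev): list=[5, 1, 7, 4, 2, 6, 3] cursor@5
After 2 (delete_current): list=[1, 7, 4, 2, 6, 3] cursor@1
After 3 (prev): list=[1, 7, 4, 2, 6, 3] cursor@1
After 4 (insert_after(30)): list=[1, 30, 7, 4, 2, 6, 3] cursor@1
After 5 (next): list=[1, 30, 7, 4, 2, 6, 3] cursor@30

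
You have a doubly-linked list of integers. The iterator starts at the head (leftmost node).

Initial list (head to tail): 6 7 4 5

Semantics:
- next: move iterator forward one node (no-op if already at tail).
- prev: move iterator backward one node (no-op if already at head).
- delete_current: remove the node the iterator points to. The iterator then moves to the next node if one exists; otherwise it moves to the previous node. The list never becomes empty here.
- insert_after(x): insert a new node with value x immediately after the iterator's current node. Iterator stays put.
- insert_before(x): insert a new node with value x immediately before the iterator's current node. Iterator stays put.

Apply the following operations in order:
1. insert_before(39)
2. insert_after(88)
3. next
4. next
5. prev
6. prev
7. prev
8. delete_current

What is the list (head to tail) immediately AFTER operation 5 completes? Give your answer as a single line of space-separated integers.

After 1 (insert_before(39)): list=[39, 6, 7, 4, 5] cursor@6
After 2 (insert_after(88)): list=[39, 6, 88, 7, 4, 5] cursor@6
After 3 (next): list=[39, 6, 88, 7, 4, 5] cursor@88
After 4 (next): list=[39, 6, 88, 7, 4, 5] cursor@7
After 5 (prev): list=[39, 6, 88, 7, 4, 5] cursor@88

Answer: 39 6 88 7 4 5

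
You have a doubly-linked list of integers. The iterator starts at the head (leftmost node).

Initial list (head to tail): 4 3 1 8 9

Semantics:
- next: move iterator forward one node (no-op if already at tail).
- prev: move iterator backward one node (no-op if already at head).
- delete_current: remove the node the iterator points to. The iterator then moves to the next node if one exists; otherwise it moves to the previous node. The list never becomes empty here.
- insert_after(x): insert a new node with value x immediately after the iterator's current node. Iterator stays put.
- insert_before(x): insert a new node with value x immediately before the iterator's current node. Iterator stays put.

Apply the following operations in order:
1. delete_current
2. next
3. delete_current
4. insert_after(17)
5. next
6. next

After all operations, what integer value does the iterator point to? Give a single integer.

Answer: 9

Derivation:
After 1 (delete_current): list=[3, 1, 8, 9] cursor@3
After 2 (next): list=[3, 1, 8, 9] cursor@1
After 3 (delete_current): list=[3, 8, 9] cursor@8
After 4 (insert_after(17)): list=[3, 8, 17, 9] cursor@8
After 5 (next): list=[3, 8, 17, 9] cursor@17
After 6 (next): list=[3, 8, 17, 9] cursor@9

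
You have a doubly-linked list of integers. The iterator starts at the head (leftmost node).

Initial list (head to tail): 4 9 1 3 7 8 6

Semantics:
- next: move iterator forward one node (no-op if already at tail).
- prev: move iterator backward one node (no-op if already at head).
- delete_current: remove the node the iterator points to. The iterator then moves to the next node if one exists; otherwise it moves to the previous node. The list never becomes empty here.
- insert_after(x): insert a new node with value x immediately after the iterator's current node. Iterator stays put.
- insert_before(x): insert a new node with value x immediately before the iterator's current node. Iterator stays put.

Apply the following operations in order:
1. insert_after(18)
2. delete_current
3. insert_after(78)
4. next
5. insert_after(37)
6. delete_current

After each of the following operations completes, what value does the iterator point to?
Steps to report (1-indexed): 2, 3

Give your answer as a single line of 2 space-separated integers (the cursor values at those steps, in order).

Answer: 18 18

Derivation:
After 1 (insert_after(18)): list=[4, 18, 9, 1, 3, 7, 8, 6] cursor@4
After 2 (delete_current): list=[18, 9, 1, 3, 7, 8, 6] cursor@18
After 3 (insert_after(78)): list=[18, 78, 9, 1, 3, 7, 8, 6] cursor@18
After 4 (next): list=[18, 78, 9, 1, 3, 7, 8, 6] cursor@78
After 5 (insert_after(37)): list=[18, 78, 37, 9, 1, 3, 7, 8, 6] cursor@78
After 6 (delete_current): list=[18, 37, 9, 1, 3, 7, 8, 6] cursor@37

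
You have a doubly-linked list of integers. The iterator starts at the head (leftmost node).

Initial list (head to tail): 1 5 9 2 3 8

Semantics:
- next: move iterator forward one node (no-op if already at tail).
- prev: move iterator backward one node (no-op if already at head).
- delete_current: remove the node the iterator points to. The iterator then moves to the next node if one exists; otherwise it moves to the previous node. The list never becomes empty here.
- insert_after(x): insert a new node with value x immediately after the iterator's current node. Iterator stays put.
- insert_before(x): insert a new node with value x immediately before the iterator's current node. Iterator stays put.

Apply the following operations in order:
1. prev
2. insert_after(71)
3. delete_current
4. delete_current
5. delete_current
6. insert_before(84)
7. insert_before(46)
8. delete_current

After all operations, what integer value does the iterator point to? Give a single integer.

Answer: 2

Derivation:
After 1 (prev): list=[1, 5, 9, 2, 3, 8] cursor@1
After 2 (insert_after(71)): list=[1, 71, 5, 9, 2, 3, 8] cursor@1
After 3 (delete_current): list=[71, 5, 9, 2, 3, 8] cursor@71
After 4 (delete_current): list=[5, 9, 2, 3, 8] cursor@5
After 5 (delete_current): list=[9, 2, 3, 8] cursor@9
After 6 (insert_before(84)): list=[84, 9, 2, 3, 8] cursor@9
After 7 (insert_before(46)): list=[84, 46, 9, 2, 3, 8] cursor@9
After 8 (delete_current): list=[84, 46, 2, 3, 8] cursor@2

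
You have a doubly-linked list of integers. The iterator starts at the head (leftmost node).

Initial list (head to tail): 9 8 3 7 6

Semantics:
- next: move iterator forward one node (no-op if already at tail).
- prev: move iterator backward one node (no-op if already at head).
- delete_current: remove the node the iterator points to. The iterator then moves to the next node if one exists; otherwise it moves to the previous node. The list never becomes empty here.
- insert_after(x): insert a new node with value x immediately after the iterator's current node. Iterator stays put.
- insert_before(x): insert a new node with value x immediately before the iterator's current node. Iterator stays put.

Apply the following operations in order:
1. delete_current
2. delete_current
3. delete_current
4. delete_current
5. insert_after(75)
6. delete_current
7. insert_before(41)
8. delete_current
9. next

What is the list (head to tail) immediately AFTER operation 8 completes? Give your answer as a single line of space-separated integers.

Answer: 41

Derivation:
After 1 (delete_current): list=[8, 3, 7, 6] cursor@8
After 2 (delete_current): list=[3, 7, 6] cursor@3
After 3 (delete_current): list=[7, 6] cursor@7
After 4 (delete_current): list=[6] cursor@6
After 5 (insert_after(75)): list=[6, 75] cursor@6
After 6 (delete_current): list=[75] cursor@75
After 7 (insert_before(41)): list=[41, 75] cursor@75
After 8 (delete_current): list=[41] cursor@41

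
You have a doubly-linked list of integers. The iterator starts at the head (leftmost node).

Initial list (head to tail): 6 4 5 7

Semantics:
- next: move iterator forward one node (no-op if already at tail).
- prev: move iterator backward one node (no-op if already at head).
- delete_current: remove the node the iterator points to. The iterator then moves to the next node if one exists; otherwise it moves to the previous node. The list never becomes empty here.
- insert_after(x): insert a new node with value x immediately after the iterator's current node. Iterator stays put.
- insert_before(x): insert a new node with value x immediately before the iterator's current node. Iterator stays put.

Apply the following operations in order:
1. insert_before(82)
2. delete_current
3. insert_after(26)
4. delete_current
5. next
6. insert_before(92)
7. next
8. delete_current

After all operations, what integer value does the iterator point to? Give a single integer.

After 1 (insert_before(82)): list=[82, 6, 4, 5, 7] cursor@6
After 2 (delete_current): list=[82, 4, 5, 7] cursor@4
After 3 (insert_after(26)): list=[82, 4, 26, 5, 7] cursor@4
After 4 (delete_current): list=[82, 26, 5, 7] cursor@26
After 5 (next): list=[82, 26, 5, 7] cursor@5
After 6 (insert_before(92)): list=[82, 26, 92, 5, 7] cursor@5
After 7 (next): list=[82, 26, 92, 5, 7] cursor@7
After 8 (delete_current): list=[82, 26, 92, 5] cursor@5

Answer: 5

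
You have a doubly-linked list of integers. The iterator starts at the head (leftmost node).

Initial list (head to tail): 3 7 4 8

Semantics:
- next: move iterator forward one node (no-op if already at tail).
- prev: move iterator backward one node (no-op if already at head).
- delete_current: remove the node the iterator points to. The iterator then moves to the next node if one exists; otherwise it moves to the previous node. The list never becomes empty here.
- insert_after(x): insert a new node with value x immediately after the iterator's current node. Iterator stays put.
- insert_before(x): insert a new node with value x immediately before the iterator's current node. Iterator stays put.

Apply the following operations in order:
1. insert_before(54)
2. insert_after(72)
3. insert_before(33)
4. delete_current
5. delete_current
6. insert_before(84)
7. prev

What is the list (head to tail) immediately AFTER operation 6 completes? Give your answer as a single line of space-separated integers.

Answer: 54 33 84 7 4 8

Derivation:
After 1 (insert_before(54)): list=[54, 3, 7, 4, 8] cursor@3
After 2 (insert_after(72)): list=[54, 3, 72, 7, 4, 8] cursor@3
After 3 (insert_before(33)): list=[54, 33, 3, 72, 7, 4, 8] cursor@3
After 4 (delete_current): list=[54, 33, 72, 7, 4, 8] cursor@72
After 5 (delete_current): list=[54, 33, 7, 4, 8] cursor@7
After 6 (insert_before(84)): list=[54, 33, 84, 7, 4, 8] cursor@7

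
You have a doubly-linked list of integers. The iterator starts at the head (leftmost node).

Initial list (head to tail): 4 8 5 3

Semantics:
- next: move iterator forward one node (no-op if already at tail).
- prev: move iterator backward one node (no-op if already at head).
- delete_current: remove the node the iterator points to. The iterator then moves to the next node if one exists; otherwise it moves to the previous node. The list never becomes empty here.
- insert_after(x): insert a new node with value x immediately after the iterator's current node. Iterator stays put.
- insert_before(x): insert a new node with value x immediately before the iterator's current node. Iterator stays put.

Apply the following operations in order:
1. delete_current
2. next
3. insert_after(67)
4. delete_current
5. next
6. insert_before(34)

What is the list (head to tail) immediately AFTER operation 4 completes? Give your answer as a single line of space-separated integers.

After 1 (delete_current): list=[8, 5, 3] cursor@8
After 2 (next): list=[8, 5, 3] cursor@5
After 3 (insert_after(67)): list=[8, 5, 67, 3] cursor@5
After 4 (delete_current): list=[8, 67, 3] cursor@67

Answer: 8 67 3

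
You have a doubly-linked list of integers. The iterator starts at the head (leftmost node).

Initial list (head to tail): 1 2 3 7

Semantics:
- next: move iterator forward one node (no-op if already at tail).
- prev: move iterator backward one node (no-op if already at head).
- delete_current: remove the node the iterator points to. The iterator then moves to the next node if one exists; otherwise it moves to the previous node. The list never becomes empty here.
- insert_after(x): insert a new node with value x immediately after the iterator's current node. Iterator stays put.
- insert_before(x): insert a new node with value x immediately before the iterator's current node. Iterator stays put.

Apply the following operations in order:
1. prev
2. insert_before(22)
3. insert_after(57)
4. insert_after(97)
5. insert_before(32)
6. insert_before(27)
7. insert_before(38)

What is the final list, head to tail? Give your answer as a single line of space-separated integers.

Answer: 22 32 27 38 1 97 57 2 3 7

Derivation:
After 1 (prev): list=[1, 2, 3, 7] cursor@1
After 2 (insert_before(22)): list=[22, 1, 2, 3, 7] cursor@1
After 3 (insert_after(57)): list=[22, 1, 57, 2, 3, 7] cursor@1
After 4 (insert_after(97)): list=[22, 1, 97, 57, 2, 3, 7] cursor@1
After 5 (insert_before(32)): list=[22, 32, 1, 97, 57, 2, 3, 7] cursor@1
After 6 (insert_before(27)): list=[22, 32, 27, 1, 97, 57, 2, 3, 7] cursor@1
After 7 (insert_before(38)): list=[22, 32, 27, 38, 1, 97, 57, 2, 3, 7] cursor@1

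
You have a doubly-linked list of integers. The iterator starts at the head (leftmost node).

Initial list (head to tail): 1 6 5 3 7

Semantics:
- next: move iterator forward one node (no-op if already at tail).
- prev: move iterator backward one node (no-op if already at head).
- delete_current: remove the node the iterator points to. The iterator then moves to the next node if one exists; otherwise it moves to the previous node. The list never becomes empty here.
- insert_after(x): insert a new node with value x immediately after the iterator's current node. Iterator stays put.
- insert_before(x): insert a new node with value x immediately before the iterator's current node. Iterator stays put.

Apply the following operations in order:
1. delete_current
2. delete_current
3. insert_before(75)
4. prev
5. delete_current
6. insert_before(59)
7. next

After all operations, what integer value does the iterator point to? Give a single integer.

Answer: 3

Derivation:
After 1 (delete_current): list=[6, 5, 3, 7] cursor@6
After 2 (delete_current): list=[5, 3, 7] cursor@5
After 3 (insert_before(75)): list=[75, 5, 3, 7] cursor@5
After 4 (prev): list=[75, 5, 3, 7] cursor@75
After 5 (delete_current): list=[5, 3, 7] cursor@5
After 6 (insert_before(59)): list=[59, 5, 3, 7] cursor@5
After 7 (next): list=[59, 5, 3, 7] cursor@3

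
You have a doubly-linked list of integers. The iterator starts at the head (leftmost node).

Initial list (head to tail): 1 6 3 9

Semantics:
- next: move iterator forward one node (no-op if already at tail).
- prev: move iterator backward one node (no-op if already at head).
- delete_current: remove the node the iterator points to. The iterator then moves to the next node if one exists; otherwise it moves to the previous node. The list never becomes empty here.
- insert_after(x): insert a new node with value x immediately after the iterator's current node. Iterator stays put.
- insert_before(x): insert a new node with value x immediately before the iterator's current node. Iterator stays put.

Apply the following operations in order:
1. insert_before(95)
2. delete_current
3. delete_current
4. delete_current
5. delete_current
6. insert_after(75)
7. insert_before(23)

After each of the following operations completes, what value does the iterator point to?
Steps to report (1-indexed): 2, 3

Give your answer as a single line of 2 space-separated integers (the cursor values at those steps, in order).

Answer: 6 3

Derivation:
After 1 (insert_before(95)): list=[95, 1, 6, 3, 9] cursor@1
After 2 (delete_current): list=[95, 6, 3, 9] cursor@6
After 3 (delete_current): list=[95, 3, 9] cursor@3
After 4 (delete_current): list=[95, 9] cursor@9
After 5 (delete_current): list=[95] cursor@95
After 6 (insert_after(75)): list=[95, 75] cursor@95
After 7 (insert_before(23)): list=[23, 95, 75] cursor@95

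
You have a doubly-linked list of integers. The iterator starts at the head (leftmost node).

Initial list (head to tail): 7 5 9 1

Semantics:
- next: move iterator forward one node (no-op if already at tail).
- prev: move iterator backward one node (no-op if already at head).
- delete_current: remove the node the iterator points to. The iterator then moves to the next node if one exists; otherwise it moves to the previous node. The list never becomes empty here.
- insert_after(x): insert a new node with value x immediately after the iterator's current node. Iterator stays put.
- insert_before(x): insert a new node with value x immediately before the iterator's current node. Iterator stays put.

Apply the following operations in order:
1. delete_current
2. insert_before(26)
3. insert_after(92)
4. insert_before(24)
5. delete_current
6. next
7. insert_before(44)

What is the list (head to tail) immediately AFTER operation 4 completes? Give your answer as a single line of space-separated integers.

Answer: 26 24 5 92 9 1

Derivation:
After 1 (delete_current): list=[5, 9, 1] cursor@5
After 2 (insert_before(26)): list=[26, 5, 9, 1] cursor@5
After 3 (insert_after(92)): list=[26, 5, 92, 9, 1] cursor@5
After 4 (insert_before(24)): list=[26, 24, 5, 92, 9, 1] cursor@5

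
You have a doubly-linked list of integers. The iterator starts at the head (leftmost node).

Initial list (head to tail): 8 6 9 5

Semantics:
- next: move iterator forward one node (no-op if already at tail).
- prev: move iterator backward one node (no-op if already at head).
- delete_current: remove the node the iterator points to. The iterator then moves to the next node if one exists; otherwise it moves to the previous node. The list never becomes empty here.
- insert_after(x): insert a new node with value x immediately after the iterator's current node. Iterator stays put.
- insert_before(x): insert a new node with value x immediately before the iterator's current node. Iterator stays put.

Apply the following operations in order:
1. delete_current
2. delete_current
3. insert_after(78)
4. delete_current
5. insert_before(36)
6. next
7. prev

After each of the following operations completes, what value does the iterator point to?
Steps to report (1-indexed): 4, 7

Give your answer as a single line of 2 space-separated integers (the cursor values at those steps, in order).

After 1 (delete_current): list=[6, 9, 5] cursor@6
After 2 (delete_current): list=[9, 5] cursor@9
After 3 (insert_after(78)): list=[9, 78, 5] cursor@9
After 4 (delete_current): list=[78, 5] cursor@78
After 5 (insert_before(36)): list=[36, 78, 5] cursor@78
After 6 (next): list=[36, 78, 5] cursor@5
After 7 (prev): list=[36, 78, 5] cursor@78

Answer: 78 78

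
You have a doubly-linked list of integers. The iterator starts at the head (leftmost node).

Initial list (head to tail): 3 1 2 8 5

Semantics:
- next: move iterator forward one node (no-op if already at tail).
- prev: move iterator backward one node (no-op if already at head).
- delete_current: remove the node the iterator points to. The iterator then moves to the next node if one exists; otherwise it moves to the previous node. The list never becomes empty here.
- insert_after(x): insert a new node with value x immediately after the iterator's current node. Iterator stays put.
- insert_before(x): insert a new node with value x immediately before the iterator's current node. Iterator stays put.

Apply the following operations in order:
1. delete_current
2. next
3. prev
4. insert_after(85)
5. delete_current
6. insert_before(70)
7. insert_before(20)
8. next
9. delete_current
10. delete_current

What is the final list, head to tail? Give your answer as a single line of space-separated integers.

After 1 (delete_current): list=[1, 2, 8, 5] cursor@1
After 2 (next): list=[1, 2, 8, 5] cursor@2
After 3 (prev): list=[1, 2, 8, 5] cursor@1
After 4 (insert_after(85)): list=[1, 85, 2, 8, 5] cursor@1
After 5 (delete_current): list=[85, 2, 8, 5] cursor@85
After 6 (insert_before(70)): list=[70, 85, 2, 8, 5] cursor@85
After 7 (insert_before(20)): list=[70, 20, 85, 2, 8, 5] cursor@85
After 8 (next): list=[70, 20, 85, 2, 8, 5] cursor@2
After 9 (delete_current): list=[70, 20, 85, 8, 5] cursor@8
After 10 (delete_current): list=[70, 20, 85, 5] cursor@5

Answer: 70 20 85 5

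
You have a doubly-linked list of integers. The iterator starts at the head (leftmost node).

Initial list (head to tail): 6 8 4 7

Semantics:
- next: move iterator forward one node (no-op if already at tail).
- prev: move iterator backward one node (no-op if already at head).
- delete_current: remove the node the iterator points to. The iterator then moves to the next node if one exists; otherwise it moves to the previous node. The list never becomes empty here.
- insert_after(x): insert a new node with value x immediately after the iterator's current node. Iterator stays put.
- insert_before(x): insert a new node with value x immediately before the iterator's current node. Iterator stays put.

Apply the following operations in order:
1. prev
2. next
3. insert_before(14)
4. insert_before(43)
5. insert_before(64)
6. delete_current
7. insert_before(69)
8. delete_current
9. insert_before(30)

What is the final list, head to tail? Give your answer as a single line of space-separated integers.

Answer: 6 14 43 64 69 30 7

Derivation:
After 1 (prev): list=[6, 8, 4, 7] cursor@6
After 2 (next): list=[6, 8, 4, 7] cursor@8
After 3 (insert_before(14)): list=[6, 14, 8, 4, 7] cursor@8
After 4 (insert_before(43)): list=[6, 14, 43, 8, 4, 7] cursor@8
After 5 (insert_before(64)): list=[6, 14, 43, 64, 8, 4, 7] cursor@8
After 6 (delete_current): list=[6, 14, 43, 64, 4, 7] cursor@4
After 7 (insert_before(69)): list=[6, 14, 43, 64, 69, 4, 7] cursor@4
After 8 (delete_current): list=[6, 14, 43, 64, 69, 7] cursor@7
After 9 (insert_before(30)): list=[6, 14, 43, 64, 69, 30, 7] cursor@7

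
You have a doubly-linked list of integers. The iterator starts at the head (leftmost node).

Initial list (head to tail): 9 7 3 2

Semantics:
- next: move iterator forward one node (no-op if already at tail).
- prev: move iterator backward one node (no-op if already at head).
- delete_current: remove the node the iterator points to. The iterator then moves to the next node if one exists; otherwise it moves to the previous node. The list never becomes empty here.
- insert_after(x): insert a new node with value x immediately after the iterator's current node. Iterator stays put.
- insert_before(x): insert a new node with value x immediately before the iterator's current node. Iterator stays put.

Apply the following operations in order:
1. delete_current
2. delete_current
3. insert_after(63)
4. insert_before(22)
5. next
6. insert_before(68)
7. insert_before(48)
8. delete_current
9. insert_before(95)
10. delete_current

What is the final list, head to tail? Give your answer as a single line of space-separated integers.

After 1 (delete_current): list=[7, 3, 2] cursor@7
After 2 (delete_current): list=[3, 2] cursor@3
After 3 (insert_after(63)): list=[3, 63, 2] cursor@3
After 4 (insert_before(22)): list=[22, 3, 63, 2] cursor@3
After 5 (next): list=[22, 3, 63, 2] cursor@63
After 6 (insert_before(68)): list=[22, 3, 68, 63, 2] cursor@63
After 7 (insert_before(48)): list=[22, 3, 68, 48, 63, 2] cursor@63
After 8 (delete_current): list=[22, 3, 68, 48, 2] cursor@2
After 9 (insert_before(95)): list=[22, 3, 68, 48, 95, 2] cursor@2
After 10 (delete_current): list=[22, 3, 68, 48, 95] cursor@95

Answer: 22 3 68 48 95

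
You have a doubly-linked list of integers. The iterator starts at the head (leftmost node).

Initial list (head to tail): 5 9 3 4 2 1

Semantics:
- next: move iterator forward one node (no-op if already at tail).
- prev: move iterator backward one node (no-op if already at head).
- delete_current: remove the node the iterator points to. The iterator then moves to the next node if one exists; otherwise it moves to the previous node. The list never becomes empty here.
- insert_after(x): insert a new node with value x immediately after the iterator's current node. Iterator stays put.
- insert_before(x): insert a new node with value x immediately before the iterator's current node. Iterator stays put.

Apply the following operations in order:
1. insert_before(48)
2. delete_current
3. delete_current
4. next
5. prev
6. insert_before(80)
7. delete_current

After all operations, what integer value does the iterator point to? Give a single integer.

After 1 (insert_before(48)): list=[48, 5, 9, 3, 4, 2, 1] cursor@5
After 2 (delete_current): list=[48, 9, 3, 4, 2, 1] cursor@9
After 3 (delete_current): list=[48, 3, 4, 2, 1] cursor@3
After 4 (next): list=[48, 3, 4, 2, 1] cursor@4
After 5 (prev): list=[48, 3, 4, 2, 1] cursor@3
After 6 (insert_before(80)): list=[48, 80, 3, 4, 2, 1] cursor@3
After 7 (delete_current): list=[48, 80, 4, 2, 1] cursor@4

Answer: 4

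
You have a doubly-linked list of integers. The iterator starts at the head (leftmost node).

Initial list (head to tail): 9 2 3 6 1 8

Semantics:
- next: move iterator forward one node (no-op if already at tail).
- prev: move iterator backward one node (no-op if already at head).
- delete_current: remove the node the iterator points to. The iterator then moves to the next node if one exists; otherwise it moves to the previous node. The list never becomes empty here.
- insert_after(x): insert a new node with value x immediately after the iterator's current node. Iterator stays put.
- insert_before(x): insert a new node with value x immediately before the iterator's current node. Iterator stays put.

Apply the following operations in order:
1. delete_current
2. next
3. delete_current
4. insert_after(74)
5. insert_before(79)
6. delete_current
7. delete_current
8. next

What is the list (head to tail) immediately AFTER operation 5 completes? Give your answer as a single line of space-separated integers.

After 1 (delete_current): list=[2, 3, 6, 1, 8] cursor@2
After 2 (next): list=[2, 3, 6, 1, 8] cursor@3
After 3 (delete_current): list=[2, 6, 1, 8] cursor@6
After 4 (insert_after(74)): list=[2, 6, 74, 1, 8] cursor@6
After 5 (insert_before(79)): list=[2, 79, 6, 74, 1, 8] cursor@6

Answer: 2 79 6 74 1 8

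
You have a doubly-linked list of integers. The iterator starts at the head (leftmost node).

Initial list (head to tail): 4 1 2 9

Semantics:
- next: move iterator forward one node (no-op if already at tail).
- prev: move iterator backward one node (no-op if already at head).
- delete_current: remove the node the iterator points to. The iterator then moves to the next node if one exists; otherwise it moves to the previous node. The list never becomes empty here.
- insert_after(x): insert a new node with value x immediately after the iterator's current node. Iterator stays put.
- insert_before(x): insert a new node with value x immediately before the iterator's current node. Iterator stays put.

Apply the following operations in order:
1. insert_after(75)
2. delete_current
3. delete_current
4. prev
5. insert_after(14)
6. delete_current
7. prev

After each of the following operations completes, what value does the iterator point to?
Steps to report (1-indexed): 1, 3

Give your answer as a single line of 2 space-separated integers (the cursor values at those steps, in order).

Answer: 4 1

Derivation:
After 1 (insert_after(75)): list=[4, 75, 1, 2, 9] cursor@4
After 2 (delete_current): list=[75, 1, 2, 9] cursor@75
After 3 (delete_current): list=[1, 2, 9] cursor@1
After 4 (prev): list=[1, 2, 9] cursor@1
After 5 (insert_after(14)): list=[1, 14, 2, 9] cursor@1
After 6 (delete_current): list=[14, 2, 9] cursor@14
After 7 (prev): list=[14, 2, 9] cursor@14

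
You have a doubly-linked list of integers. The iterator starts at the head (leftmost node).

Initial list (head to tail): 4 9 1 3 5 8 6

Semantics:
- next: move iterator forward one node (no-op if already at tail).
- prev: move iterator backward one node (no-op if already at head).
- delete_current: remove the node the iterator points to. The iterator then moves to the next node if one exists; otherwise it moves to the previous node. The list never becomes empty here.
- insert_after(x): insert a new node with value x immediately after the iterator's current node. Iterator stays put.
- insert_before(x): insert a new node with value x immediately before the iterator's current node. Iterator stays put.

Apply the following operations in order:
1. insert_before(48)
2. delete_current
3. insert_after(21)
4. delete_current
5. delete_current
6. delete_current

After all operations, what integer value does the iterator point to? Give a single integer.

Answer: 3

Derivation:
After 1 (insert_before(48)): list=[48, 4, 9, 1, 3, 5, 8, 6] cursor@4
After 2 (delete_current): list=[48, 9, 1, 3, 5, 8, 6] cursor@9
After 3 (insert_after(21)): list=[48, 9, 21, 1, 3, 5, 8, 6] cursor@9
After 4 (delete_current): list=[48, 21, 1, 3, 5, 8, 6] cursor@21
After 5 (delete_current): list=[48, 1, 3, 5, 8, 6] cursor@1
After 6 (delete_current): list=[48, 3, 5, 8, 6] cursor@3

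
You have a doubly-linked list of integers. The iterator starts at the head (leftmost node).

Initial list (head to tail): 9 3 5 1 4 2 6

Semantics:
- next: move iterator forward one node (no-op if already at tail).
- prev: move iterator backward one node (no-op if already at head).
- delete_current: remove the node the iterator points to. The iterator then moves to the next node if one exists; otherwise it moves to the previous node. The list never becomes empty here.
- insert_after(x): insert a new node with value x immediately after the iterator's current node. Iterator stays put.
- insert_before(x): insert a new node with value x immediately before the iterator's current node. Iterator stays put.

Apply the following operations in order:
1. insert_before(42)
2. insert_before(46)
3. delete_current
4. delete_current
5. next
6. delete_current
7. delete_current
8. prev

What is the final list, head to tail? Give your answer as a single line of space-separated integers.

Answer: 42 46 5 2 6

Derivation:
After 1 (insert_before(42)): list=[42, 9, 3, 5, 1, 4, 2, 6] cursor@9
After 2 (insert_before(46)): list=[42, 46, 9, 3, 5, 1, 4, 2, 6] cursor@9
After 3 (delete_current): list=[42, 46, 3, 5, 1, 4, 2, 6] cursor@3
After 4 (delete_current): list=[42, 46, 5, 1, 4, 2, 6] cursor@5
After 5 (next): list=[42, 46, 5, 1, 4, 2, 6] cursor@1
After 6 (delete_current): list=[42, 46, 5, 4, 2, 6] cursor@4
After 7 (delete_current): list=[42, 46, 5, 2, 6] cursor@2
After 8 (prev): list=[42, 46, 5, 2, 6] cursor@5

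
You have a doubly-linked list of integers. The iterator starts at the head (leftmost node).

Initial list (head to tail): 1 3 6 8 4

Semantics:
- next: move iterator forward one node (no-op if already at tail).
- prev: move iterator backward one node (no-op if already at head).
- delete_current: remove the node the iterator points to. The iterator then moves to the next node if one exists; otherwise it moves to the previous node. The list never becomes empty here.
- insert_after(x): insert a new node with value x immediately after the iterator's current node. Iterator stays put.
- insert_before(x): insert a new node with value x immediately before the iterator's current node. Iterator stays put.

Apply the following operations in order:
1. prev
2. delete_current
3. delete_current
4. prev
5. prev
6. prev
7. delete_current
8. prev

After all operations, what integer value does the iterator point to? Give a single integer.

After 1 (prev): list=[1, 3, 6, 8, 4] cursor@1
After 2 (delete_current): list=[3, 6, 8, 4] cursor@3
After 3 (delete_current): list=[6, 8, 4] cursor@6
After 4 (prev): list=[6, 8, 4] cursor@6
After 5 (prev): list=[6, 8, 4] cursor@6
After 6 (prev): list=[6, 8, 4] cursor@6
After 7 (delete_current): list=[8, 4] cursor@8
After 8 (prev): list=[8, 4] cursor@8

Answer: 8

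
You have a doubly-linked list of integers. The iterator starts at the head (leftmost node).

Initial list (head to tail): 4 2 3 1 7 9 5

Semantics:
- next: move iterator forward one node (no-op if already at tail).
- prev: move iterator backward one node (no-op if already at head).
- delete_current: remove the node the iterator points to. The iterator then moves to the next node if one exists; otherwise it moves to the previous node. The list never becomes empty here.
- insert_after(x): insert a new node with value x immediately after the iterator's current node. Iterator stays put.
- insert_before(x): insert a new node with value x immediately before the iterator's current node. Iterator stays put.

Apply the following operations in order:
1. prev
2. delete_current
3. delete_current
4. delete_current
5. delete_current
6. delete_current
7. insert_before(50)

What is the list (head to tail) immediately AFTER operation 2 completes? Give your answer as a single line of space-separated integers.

Answer: 2 3 1 7 9 5

Derivation:
After 1 (prev): list=[4, 2, 3, 1, 7, 9, 5] cursor@4
After 2 (delete_current): list=[2, 3, 1, 7, 9, 5] cursor@2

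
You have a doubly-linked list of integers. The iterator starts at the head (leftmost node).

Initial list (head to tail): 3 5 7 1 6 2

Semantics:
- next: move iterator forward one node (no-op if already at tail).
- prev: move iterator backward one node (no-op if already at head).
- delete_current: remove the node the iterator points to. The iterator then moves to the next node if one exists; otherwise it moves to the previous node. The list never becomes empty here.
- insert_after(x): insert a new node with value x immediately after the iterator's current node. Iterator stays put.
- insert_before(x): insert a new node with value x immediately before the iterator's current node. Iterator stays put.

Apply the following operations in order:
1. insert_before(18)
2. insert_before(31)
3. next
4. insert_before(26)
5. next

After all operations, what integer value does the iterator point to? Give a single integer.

Answer: 7

Derivation:
After 1 (insert_before(18)): list=[18, 3, 5, 7, 1, 6, 2] cursor@3
After 2 (insert_before(31)): list=[18, 31, 3, 5, 7, 1, 6, 2] cursor@3
After 3 (next): list=[18, 31, 3, 5, 7, 1, 6, 2] cursor@5
After 4 (insert_before(26)): list=[18, 31, 3, 26, 5, 7, 1, 6, 2] cursor@5
After 5 (next): list=[18, 31, 3, 26, 5, 7, 1, 6, 2] cursor@7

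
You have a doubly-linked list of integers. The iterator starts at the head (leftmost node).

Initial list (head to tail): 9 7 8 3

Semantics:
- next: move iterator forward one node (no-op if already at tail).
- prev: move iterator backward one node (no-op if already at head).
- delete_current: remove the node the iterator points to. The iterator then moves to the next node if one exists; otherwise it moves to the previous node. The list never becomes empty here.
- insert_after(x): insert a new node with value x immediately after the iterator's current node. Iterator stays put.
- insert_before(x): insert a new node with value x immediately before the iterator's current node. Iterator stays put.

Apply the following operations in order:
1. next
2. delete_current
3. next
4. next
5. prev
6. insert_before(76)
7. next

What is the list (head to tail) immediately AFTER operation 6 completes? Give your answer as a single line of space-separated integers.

Answer: 9 76 8 3

Derivation:
After 1 (next): list=[9, 7, 8, 3] cursor@7
After 2 (delete_current): list=[9, 8, 3] cursor@8
After 3 (next): list=[9, 8, 3] cursor@3
After 4 (next): list=[9, 8, 3] cursor@3
After 5 (prev): list=[9, 8, 3] cursor@8
After 6 (insert_before(76)): list=[9, 76, 8, 3] cursor@8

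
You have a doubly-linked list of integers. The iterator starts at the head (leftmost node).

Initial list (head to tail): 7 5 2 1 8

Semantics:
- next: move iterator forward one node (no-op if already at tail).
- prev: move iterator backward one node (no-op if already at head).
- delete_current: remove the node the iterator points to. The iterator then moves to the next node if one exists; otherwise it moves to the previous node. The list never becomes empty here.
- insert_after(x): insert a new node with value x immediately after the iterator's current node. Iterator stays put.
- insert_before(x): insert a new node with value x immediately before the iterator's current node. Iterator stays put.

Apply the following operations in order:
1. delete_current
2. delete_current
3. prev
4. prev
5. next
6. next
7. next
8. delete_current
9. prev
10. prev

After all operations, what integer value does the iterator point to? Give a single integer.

After 1 (delete_current): list=[5, 2, 1, 8] cursor@5
After 2 (delete_current): list=[2, 1, 8] cursor@2
After 3 (prev): list=[2, 1, 8] cursor@2
After 4 (prev): list=[2, 1, 8] cursor@2
After 5 (next): list=[2, 1, 8] cursor@1
After 6 (next): list=[2, 1, 8] cursor@8
After 7 (next): list=[2, 1, 8] cursor@8
After 8 (delete_current): list=[2, 1] cursor@1
After 9 (prev): list=[2, 1] cursor@2
After 10 (prev): list=[2, 1] cursor@2

Answer: 2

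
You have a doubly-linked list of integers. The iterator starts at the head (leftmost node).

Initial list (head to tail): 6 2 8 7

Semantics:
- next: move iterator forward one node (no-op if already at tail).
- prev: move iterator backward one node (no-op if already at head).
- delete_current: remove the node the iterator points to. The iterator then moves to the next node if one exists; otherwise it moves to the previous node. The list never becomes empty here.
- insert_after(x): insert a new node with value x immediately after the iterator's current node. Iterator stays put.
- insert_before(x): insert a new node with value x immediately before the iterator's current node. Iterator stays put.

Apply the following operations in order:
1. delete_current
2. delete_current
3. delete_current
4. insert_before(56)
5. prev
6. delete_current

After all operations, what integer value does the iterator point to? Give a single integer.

After 1 (delete_current): list=[2, 8, 7] cursor@2
After 2 (delete_current): list=[8, 7] cursor@8
After 3 (delete_current): list=[7] cursor@7
After 4 (insert_before(56)): list=[56, 7] cursor@7
After 5 (prev): list=[56, 7] cursor@56
After 6 (delete_current): list=[7] cursor@7

Answer: 7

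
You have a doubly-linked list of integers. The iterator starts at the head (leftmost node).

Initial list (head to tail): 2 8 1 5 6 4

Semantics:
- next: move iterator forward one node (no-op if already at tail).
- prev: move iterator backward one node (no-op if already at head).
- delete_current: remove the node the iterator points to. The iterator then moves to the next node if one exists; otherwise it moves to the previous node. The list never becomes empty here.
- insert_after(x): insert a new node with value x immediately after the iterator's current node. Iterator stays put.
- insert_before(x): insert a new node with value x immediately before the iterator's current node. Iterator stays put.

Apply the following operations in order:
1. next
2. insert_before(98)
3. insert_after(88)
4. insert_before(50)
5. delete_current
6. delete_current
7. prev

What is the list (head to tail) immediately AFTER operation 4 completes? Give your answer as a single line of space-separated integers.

After 1 (next): list=[2, 8, 1, 5, 6, 4] cursor@8
After 2 (insert_before(98)): list=[2, 98, 8, 1, 5, 6, 4] cursor@8
After 3 (insert_after(88)): list=[2, 98, 8, 88, 1, 5, 6, 4] cursor@8
After 4 (insert_before(50)): list=[2, 98, 50, 8, 88, 1, 5, 6, 4] cursor@8

Answer: 2 98 50 8 88 1 5 6 4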